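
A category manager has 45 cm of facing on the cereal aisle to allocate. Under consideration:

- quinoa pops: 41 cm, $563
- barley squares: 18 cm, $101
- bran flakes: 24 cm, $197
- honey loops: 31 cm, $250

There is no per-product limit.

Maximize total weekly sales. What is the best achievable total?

563

Quinoa pops uses 41 of the 45 cm and totals 563.
That's the maximum — no swap from here does better than 563.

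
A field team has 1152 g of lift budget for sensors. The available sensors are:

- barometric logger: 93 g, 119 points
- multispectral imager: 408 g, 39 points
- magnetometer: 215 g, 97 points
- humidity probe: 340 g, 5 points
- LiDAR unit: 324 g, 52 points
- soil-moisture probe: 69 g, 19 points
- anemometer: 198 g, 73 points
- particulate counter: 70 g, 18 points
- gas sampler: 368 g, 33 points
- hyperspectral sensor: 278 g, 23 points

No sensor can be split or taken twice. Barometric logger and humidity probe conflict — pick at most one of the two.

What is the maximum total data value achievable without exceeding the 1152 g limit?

378

Density check — barometric logger 1.28, magnetometer 0.45, anemometer 0.37, soil-moisture probe 0.28 are the best per g.
The ratio ordering already packs tightly: barometric logger + magnetometer + LiDAR unit + soil-moisture probe + anemometer + particulate counter, 969 g, 378.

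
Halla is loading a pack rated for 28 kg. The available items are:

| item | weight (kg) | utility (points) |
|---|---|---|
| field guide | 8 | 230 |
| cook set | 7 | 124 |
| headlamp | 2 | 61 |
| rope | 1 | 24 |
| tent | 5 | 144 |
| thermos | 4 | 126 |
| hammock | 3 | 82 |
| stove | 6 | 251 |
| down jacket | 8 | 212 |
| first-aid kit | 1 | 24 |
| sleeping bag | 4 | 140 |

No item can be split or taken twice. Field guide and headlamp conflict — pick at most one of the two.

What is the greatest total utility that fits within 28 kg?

915

Ranking by ratio (utility/kg): stove 41.83, sleeping bag 35.00, thermos 31.50, headlamp 30.50.
A density-first pass picks headlamp + rope + tent + thermos + hammock + stove + first-aid kit + sleeping bag — 852 at 26 kg.
Dropping headlamp and hammock and first-aid kit frees 6 kg; slotting in field guide (8 kg) lifts the total to 915 at 28 kg.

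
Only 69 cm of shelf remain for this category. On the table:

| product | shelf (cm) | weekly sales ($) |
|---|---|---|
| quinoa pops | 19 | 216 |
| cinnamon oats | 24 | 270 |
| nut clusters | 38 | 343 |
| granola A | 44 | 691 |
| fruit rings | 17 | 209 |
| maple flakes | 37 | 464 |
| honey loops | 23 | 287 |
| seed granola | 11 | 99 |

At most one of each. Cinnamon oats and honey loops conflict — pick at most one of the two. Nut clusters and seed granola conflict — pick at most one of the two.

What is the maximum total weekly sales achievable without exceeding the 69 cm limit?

978

Ranking by ratio (weekly sales/cm): granola A 15.70, maple flakes 12.54, honey loops 12.48, fruit rings 12.29.
Best packing: granola A + honey loops — 67 cm, 978 total.
Next best is cinnamon oats + granola A at 961 (68 cm) — short by 17.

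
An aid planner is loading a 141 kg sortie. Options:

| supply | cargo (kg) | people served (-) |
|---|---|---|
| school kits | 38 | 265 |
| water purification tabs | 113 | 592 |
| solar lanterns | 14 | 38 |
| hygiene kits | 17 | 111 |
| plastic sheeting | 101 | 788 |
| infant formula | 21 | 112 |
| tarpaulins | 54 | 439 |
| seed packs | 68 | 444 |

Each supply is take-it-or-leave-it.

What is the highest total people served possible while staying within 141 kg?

1053

Greedy by ratio would take school kits + hygiene kits + infant formula + tarpaulins: 130 kg used, total 927.
The 92 kg tied up in hygiene kits and infant formula and tarpaulins is better spent on plastic sheeting — total rises to 1053 (139 kg).
That's the maximum — no swap from here does better than 1053.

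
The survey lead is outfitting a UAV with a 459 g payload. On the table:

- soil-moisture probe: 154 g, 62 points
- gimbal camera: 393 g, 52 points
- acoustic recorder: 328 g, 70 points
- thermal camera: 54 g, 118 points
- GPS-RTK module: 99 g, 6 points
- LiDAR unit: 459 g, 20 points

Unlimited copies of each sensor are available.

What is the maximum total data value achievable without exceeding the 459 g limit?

8×thermal camera uses 432 of the 459 g and totals 944.
No other feasible combination exceeds 944.

944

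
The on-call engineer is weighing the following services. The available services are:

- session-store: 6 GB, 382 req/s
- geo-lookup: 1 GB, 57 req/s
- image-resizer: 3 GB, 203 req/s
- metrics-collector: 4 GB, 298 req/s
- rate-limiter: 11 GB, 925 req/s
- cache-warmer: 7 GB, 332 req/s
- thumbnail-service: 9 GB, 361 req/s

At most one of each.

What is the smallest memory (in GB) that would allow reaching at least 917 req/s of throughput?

Minimise GB subject to total throughput ≥ 917.
rate-limiter: 925 throughput at 11 GB.
Below 11 GB the best achievable stays under 917.

11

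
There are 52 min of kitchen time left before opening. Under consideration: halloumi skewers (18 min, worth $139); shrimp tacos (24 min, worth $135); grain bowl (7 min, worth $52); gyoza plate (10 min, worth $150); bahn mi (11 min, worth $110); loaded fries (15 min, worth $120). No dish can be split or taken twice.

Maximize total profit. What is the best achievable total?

Taking the top-ratio dishes first gives grain bowl + gyoza plate + bahn mi + loaded fries for 432 (43 min).
Dropping bahn mi frees 11 min; slotting in halloumi skewers (18 min) lifts the total to 461 at 50 min.

461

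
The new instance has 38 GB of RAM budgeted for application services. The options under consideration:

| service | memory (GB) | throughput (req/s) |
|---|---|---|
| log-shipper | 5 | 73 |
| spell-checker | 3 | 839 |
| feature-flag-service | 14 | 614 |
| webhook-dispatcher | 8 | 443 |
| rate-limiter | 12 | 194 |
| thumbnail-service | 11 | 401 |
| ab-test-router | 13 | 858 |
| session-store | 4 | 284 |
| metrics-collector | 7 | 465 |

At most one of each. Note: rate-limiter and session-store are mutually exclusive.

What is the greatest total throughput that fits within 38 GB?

Best packing: spell-checker + webhook-dispatcher + ab-test-router + session-store + metrics-collector — 35 GB, 2889 total.

2889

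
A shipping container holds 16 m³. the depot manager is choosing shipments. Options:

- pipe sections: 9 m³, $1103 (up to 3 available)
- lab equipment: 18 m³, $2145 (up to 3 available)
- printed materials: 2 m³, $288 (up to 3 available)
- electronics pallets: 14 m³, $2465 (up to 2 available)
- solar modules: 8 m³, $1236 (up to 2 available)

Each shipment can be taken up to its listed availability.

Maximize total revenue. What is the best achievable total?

Density check — electronics pallets 176.07, solar modules 154.50, printed materials 144.00 are the best per m³.
The ratio ordering already packs tightly: printed materials + electronics pallets, 16 m³, 2753.

2753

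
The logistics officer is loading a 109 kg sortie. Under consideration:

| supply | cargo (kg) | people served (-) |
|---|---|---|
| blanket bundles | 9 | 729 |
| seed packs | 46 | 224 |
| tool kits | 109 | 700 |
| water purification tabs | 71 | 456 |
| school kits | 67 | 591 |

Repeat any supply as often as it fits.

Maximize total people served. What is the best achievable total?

8748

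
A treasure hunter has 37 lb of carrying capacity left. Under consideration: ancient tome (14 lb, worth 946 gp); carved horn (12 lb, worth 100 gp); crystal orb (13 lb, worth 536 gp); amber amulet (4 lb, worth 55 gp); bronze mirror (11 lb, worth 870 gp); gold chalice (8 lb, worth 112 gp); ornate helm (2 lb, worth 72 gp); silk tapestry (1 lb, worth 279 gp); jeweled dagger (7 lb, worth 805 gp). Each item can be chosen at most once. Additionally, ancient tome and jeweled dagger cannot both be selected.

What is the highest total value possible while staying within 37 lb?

By value per lb: silk tapestry 279.00, jeweled dagger 115.00, bronze mirror 79.09 lead.
Crystal orb + bronze mirror + ornate helm + silk tapestry + jeweled dagger uses 34 of the 37 lb and totals 2562.
Next best is crystal orb + amber amulet + bronze mirror + silk tapestry + jeweled dagger at 2545 (36 lb) — short by 17.

2562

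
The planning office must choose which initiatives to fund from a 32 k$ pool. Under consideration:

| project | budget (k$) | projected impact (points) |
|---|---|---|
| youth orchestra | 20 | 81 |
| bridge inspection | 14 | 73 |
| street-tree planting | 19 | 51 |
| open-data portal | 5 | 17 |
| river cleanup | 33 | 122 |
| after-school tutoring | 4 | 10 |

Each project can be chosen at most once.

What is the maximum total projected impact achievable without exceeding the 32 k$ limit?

108

Filling by ratio: bridge inspection + open-data portal + after-school tutoring for 100, with 9 k$ left unused.
Dropping bridge inspection frees 14 k$; slotting in youth orchestra (20 k$) lifts the total to 108 at 29 k$.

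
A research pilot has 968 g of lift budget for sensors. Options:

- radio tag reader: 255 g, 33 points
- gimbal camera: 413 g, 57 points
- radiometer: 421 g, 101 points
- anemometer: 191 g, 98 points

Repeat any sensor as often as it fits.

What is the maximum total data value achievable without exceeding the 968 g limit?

490

5×anemometer uses 955 of the 968 g and totals 490.
Every other selection either busts 968 g or fails to beat 490.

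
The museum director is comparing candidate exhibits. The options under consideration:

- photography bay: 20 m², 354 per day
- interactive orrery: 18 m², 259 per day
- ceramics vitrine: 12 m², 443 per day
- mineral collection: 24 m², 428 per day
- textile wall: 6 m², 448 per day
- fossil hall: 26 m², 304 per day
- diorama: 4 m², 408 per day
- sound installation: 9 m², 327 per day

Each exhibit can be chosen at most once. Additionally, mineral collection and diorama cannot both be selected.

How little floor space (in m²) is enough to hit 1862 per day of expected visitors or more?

Minimise m² subject to total expected visitors ≥ 1862.
interactive orrery + ceramics vitrine + textile wall + diorama + sound installation reaches 1885 using 49 m².
Below 49 m² the best achievable stays under 1862.

49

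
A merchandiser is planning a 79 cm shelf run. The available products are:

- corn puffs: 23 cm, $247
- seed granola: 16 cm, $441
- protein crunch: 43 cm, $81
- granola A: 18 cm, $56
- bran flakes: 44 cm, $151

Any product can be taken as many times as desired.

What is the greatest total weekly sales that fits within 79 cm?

Best packing: 4×seed granola — 64 cm, 1764 total.
That's the maximum — no swap from here does better than 1764.

1764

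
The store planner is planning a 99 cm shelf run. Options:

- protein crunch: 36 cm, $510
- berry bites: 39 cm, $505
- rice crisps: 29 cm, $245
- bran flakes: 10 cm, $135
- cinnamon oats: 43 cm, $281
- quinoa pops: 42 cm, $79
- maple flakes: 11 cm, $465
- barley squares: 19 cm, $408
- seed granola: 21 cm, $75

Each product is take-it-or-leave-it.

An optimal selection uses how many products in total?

4

Best achievable weekly sales is 1628.
One optimal bundle: protein crunch + rice crisps + maple flakes + barley squares (95 cm).
Any selection reaching 1628 contains exactly 4 products.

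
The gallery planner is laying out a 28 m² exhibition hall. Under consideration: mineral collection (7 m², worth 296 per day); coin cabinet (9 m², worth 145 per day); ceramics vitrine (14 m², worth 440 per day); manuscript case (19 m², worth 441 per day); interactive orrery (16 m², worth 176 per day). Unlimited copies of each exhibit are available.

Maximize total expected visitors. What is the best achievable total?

Taking 4×mineral collection: 28 m² used, 1184 in expected visitors.
Nothing else within 28 m² beats 1184.

1184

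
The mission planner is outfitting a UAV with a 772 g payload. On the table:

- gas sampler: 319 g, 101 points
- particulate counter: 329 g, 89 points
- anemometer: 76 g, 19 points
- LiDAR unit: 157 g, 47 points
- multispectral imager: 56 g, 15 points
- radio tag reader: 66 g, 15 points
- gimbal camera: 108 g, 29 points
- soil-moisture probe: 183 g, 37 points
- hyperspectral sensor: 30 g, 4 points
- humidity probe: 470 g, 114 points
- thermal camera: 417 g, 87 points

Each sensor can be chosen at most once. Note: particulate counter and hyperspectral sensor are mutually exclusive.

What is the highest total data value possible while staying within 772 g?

220

The ratio heuristic lands on gas sampler + anemometer + LiDAR unit + multispectral imager + gimbal camera + hyperspectral sensor (215) but leaves 26 g idle.
Reworking the packing: gas sampler + particulate counter + multispectral imager + radio tag reader uses 770 g and improves the total to 220.
The closest alternative, gas sampler + particulate counter + gimbal camera, reaches only 219.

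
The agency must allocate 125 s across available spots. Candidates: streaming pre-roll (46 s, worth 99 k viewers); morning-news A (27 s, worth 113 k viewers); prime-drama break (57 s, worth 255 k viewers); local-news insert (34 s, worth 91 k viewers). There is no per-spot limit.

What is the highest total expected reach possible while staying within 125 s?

Ranking by ratio (expected reach/s): prime-drama break 4.47, morning-news A 4.19, local-news insert 2.68, streaming pre-roll 2.15.
Best packing: 2×prime-drama break — 114 s, 510 total.
That's the maximum — no swap from here does better than 510.

510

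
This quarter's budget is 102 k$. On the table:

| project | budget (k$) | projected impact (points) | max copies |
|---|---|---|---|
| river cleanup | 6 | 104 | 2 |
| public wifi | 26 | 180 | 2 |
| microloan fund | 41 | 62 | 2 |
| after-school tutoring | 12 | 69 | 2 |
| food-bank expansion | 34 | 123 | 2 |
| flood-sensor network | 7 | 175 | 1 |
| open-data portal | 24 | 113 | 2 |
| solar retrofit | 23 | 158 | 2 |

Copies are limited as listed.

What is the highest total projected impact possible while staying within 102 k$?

901

The ratio ordering already packs tightly: 2×river cleanup + 2×public wifi + flood-sensor network + solar retrofit, 94 k$, 901.
No other feasible combination exceeds 901.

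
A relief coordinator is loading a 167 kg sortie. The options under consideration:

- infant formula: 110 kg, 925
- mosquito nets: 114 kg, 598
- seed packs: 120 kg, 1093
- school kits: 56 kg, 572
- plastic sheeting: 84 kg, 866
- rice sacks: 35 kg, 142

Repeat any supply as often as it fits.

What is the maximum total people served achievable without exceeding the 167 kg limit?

The ratio heuristic lands on school kits + plastic sheeting (1438) but leaves 27 kg idle.
Dropping plastic sheeting frees 84 kg; slotting in infant formula (110 kg) lifts the total to 1497 at 166 kg.
The spare 1 kg is too small for any remaining supply, and no exchange beats 1497.

1497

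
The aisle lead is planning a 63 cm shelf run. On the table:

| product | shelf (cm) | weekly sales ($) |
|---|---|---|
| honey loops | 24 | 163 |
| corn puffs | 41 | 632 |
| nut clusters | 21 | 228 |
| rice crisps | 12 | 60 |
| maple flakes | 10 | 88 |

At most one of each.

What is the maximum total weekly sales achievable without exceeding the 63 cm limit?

860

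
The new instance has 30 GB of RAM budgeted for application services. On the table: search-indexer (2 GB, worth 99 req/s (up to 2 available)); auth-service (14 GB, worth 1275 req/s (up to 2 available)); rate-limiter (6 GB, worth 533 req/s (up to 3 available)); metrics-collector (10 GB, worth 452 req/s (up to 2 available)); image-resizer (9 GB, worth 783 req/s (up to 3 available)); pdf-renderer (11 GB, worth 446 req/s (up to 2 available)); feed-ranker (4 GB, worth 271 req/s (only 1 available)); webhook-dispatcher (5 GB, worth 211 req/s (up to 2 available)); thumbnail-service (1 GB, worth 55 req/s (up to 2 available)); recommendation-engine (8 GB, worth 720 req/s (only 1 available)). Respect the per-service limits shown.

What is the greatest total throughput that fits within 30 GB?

By throughput per GB: auth-service 91.07, recommendation-engine 90.00, rate-limiter 88.83, image-resizer 87.00 lead.
Best packing: 2×auth-service + 2×thumbnail-service — 30 GB, 2660 total.
No other feasible combination exceeds 2660.

2660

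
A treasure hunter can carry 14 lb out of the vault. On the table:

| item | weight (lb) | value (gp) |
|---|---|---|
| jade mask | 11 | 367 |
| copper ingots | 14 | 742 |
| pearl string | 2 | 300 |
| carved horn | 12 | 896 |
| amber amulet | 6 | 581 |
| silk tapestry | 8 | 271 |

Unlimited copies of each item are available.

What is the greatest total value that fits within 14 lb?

7×pearl string uses 14 of the 14 lb and totals 2100.

2100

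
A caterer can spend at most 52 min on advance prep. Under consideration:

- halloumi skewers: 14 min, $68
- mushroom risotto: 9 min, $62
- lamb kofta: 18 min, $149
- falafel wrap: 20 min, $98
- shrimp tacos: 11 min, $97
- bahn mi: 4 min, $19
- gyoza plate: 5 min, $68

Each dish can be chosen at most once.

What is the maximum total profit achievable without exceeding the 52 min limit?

401

By profit per min: gyoza plate 13.60, shrimp tacos 8.82, lamb kofta 8.28, mushroom risotto 6.89 lead.
Filling by ratio: mushroom risotto + lamb kofta + shrimp tacos + bahn mi + gyoza plate for 395, with 5 min left unused.
The 9 min tied up in mushroom risotto is better spent on halloumi skewers — total rises to 401 (52 min).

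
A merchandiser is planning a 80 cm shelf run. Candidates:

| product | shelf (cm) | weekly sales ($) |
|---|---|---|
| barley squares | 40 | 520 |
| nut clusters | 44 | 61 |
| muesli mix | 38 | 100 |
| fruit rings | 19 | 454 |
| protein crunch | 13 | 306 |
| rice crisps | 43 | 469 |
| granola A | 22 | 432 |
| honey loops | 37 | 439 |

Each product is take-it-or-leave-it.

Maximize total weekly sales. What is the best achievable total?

1325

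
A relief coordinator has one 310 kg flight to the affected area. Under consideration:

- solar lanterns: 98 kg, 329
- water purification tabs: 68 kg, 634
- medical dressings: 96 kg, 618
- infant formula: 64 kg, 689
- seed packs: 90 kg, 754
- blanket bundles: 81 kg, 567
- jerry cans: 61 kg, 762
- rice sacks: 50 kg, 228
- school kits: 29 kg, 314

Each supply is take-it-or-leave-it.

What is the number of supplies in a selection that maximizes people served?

5

The maximum people served within 310 kg is 2966.
For example water purification tabs + infant formula + blanket bundles + jerry cans + school kits achieves it, using 303 kg.
All optima have 5 supplies.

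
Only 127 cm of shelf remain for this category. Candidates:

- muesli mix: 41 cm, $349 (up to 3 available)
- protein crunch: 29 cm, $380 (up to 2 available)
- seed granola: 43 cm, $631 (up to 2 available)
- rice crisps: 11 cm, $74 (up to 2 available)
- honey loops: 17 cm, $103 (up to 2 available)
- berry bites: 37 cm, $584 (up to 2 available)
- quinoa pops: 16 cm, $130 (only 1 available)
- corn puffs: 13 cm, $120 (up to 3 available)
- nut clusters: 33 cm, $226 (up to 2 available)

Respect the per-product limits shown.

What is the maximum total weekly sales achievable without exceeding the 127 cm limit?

1846

Filling by ratio: seed granola + 2×berry bites for 1799, with 10 cm left unused.
Dropping berry bites frees 37 cm; slotting in seed granola (43 cm) lifts the total to 1846 at 123 cm.
Nothing else within 127 cm beats 1846.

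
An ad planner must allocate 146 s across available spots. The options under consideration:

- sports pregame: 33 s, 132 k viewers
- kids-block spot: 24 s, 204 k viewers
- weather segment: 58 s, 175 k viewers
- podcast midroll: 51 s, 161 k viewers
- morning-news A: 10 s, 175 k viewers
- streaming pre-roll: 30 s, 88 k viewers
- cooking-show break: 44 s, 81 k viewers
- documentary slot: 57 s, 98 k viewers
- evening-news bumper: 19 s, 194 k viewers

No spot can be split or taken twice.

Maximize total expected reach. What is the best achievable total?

880

The ratio heuristic lands on sports pregame + kids-block spot + podcast midroll + morning-news A + evening-news bumper (866) but leaves 9 s idle.
The 51 s tied up in podcast midroll is better spent on weather segment — total rises to 880 (144 s).
The closest alternative, sports pregame + kids-block spot + podcast midroll + morning-news A + evening-news bumper, reaches only 866.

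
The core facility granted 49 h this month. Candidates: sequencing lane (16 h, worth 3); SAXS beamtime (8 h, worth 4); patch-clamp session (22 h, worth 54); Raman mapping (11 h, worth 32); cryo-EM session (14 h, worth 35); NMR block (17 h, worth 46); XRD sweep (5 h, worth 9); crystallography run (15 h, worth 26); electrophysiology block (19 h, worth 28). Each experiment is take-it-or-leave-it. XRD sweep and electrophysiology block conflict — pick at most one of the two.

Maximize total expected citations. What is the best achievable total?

122

Ranking by ratio (expected citations/h): Raman mapping 2.91, NMR block 2.71, cryo-EM session 2.50.
Taking Raman mapping + cryo-EM session + NMR block + XRD sweep: 47 h used, 122 in expected citations.
Next best is patch-clamp session + Raman mapping + cryo-EM session at 121 (47 h) — short by 1.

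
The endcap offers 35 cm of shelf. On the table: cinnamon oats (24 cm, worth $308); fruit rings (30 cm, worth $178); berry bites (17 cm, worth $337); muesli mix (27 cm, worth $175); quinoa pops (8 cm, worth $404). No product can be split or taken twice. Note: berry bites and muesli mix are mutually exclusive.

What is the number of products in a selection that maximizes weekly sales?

2

Best achievable weekly sales is 741.
One optimal bundle: berry bites + quinoa pops (25 cm).
Any selection reaching 741 contains exactly 2 products.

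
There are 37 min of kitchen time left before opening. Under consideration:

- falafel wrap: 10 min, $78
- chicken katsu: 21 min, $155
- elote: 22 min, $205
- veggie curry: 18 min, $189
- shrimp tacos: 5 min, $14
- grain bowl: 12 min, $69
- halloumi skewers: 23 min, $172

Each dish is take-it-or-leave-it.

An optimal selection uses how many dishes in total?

Optimal total is 297.
falafel wrap + elote + shrimp tacos hits 297 at 37 min.
All optima have 3 dishes.

3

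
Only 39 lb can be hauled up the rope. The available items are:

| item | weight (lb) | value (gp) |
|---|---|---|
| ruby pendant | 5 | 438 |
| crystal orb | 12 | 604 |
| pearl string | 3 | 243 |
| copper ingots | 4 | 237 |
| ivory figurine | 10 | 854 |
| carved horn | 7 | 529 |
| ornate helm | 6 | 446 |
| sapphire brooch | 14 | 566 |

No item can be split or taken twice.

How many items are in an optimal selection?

Optimal total is 2747.
ruby pendant + pearl string + copper ingots + ivory figurine + carved horn + ornate helm hits 2747 at 35 lb.
Any selection reaching 2747 contains exactly 6 items.

6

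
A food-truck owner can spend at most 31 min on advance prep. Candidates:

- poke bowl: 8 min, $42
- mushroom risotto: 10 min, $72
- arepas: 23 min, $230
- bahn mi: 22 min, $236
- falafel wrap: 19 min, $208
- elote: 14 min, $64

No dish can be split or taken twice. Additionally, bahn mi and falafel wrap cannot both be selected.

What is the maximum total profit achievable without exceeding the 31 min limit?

280

Best packing: mushroom risotto + falafel wrap — 29 min, 280 total.
No other feasible combination exceeds 280.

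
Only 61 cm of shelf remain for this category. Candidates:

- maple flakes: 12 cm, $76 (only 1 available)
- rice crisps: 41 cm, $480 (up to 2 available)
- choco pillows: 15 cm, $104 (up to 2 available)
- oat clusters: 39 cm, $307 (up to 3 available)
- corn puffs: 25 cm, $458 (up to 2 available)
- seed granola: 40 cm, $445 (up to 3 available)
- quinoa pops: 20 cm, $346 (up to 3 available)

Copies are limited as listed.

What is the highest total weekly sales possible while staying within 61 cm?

1038

Ranking by ratio (weekly sales/cm): corn puffs 18.32, quinoa pops 17.30, rice crisps 11.71, seed granola 11.12.
Taking the top-ratio products first gives 2×corn puffs for 916 (50 cm).
Replace 2×corn puffs with 3×quinoa pops: the trade gains 122 net, giving 1038 at 60 cm.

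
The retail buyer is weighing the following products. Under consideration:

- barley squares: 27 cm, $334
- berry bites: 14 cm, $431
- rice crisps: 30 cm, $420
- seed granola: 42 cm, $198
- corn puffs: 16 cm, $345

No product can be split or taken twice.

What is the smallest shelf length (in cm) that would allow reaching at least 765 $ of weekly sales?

30

Look for the lowest-shelf combination reaching 765.
Taking berry bites + corn puffs gives 776 (≥ 765) for 30 cm.
Below 30 cm the best achievable stays under 765.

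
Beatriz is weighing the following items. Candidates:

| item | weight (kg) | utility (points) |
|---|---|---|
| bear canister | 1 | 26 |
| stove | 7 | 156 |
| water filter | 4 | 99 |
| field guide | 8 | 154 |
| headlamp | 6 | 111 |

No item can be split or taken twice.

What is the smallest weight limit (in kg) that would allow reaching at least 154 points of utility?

7

Look for the lowest-weight combination reaching 154.
stove: 156 utility at 7 kg.
No combination under 7 kg hits 154.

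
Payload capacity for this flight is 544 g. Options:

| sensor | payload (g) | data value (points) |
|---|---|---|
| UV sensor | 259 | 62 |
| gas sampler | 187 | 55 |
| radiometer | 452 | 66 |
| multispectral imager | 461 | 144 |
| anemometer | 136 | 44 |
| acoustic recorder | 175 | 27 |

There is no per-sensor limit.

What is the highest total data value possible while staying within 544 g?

Ranking by ratio (data value/g): anemometer 0.32, multispectral imager 0.31, gas sampler 0.29.
Best packing: 4×anemometer — 544 g, 176 total.

176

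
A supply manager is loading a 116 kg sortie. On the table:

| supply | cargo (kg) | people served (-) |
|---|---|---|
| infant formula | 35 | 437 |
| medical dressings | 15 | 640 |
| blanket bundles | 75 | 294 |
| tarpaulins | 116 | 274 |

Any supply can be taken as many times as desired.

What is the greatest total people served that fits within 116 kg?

4480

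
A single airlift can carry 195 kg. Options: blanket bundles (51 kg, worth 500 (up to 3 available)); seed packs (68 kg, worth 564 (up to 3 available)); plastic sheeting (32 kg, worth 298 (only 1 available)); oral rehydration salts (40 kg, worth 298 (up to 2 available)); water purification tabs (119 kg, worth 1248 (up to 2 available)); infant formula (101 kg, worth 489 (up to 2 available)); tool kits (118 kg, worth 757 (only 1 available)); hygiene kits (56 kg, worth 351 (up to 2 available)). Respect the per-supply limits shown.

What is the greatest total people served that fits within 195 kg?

1844

Filling by ratio: blanket bundles + water purification tabs for 1748, with 25 kg left unused.
The 51 kg tied up in blanket bundles is better spent on plastic sheeting + oral rehydration salts — total rises to 1844 (191 kg).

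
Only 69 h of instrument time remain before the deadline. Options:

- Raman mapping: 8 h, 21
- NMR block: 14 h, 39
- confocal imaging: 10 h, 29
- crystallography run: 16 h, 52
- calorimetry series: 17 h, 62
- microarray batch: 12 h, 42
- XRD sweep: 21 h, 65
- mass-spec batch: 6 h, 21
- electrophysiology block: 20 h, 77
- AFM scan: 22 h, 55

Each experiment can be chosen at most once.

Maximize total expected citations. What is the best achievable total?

The ratio heuristic lands on confocal imaging + calorimetry series + microarray batch + mass-spec batch + electrophysiology block (231) but leaves 4 h idle.
The 12 h tied up in microarray batch is better spent on crystallography run — total rises to 241 (69 h).

241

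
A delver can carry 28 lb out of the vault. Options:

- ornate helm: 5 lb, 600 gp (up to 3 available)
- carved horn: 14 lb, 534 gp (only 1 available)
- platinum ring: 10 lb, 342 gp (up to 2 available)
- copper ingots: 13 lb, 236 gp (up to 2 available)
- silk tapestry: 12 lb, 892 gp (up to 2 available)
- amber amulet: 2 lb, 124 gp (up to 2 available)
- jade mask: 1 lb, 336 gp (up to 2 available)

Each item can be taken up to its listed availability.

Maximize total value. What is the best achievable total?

3028

Ranking by ratio (value/lb): jade mask 336.00, ornate helm 120.00, silk tapestry 74.33, amber amulet 62.00.
Filling by ratio: 3×ornate helm + 2×amber amulet + 2×jade mask for 2720, with 7 lb left unused.
Dropping 2×amber amulet and jade mask frees 5 lb; slotting in silk tapestry (12 lb) lifts the total to 3028 at 28 lb.
That's the maximum — no swap from here does better than 3028.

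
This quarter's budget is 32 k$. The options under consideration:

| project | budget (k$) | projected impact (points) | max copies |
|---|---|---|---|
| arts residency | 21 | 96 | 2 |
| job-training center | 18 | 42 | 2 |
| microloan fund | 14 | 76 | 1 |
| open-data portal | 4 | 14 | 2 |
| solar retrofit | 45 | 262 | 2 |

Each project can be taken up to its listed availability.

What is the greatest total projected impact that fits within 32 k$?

Greedy by ratio would take microloan fund + 2×open-data portal: 22 k$ used, total 104.
Dropping microloan fund frees 14 k$; slotting in arts residency (21 k$) lifts the total to 124 at 29 k$.
No other feasible combination exceeds 124.

124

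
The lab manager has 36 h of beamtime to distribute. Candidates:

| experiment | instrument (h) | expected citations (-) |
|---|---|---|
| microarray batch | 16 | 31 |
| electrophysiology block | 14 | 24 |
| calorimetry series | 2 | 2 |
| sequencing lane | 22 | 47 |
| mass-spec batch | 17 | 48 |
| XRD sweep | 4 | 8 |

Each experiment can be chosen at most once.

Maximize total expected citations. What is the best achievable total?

81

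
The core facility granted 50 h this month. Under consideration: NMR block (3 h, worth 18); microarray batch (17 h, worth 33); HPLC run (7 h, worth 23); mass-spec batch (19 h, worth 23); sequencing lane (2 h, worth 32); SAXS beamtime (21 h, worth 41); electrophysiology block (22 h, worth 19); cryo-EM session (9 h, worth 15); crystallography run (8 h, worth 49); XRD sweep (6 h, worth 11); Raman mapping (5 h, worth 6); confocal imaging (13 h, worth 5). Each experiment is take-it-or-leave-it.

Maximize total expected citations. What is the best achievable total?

178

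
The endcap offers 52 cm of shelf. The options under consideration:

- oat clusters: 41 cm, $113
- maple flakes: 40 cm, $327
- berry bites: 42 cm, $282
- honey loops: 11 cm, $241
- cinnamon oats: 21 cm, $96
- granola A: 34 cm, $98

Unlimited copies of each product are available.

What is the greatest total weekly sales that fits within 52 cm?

4×honey loops uses 44 of the 52 cm and totals 964.

964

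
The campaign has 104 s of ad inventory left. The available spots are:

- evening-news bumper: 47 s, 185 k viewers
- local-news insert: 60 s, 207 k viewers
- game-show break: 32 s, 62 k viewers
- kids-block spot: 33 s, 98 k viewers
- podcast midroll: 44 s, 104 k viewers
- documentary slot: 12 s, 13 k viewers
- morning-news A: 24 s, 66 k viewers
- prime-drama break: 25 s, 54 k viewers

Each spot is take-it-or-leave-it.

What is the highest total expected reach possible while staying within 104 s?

349

Ranking by ratio (expected reach/s): evening-news bumper 3.94, local-news insert 3.45, kids-block spot 2.97, morning-news A 2.75.
Evening-news bumper + kids-block spot + morning-news A uses 104 of the 104 s and totals 349.
That's the maximum — no swap from here does better than 349.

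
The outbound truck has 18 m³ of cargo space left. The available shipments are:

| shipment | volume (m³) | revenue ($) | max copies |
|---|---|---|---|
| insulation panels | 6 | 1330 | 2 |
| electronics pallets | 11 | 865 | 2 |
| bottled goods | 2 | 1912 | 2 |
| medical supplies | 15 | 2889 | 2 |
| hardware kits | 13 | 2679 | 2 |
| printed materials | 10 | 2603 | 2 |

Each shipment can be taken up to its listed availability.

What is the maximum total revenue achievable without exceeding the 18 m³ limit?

6503

Taking the top-ratio shipments first gives 2×bottled goods + printed materials for 6427 (14 m³).
The 10 m³ tied up in printed materials is better spent on hardware kits — total rises to 6503 (17 m³).
No other feasible combination exceeds 6503.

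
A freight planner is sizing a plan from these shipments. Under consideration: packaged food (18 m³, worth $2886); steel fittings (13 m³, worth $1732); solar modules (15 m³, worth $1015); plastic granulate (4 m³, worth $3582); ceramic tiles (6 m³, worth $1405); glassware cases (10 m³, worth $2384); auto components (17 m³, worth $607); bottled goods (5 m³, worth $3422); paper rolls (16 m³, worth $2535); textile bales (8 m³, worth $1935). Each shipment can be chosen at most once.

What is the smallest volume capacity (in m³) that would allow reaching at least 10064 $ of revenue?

23

Look for the lowest-volume combination reaching 10064.
Taking plastic granulate + ceramic tiles + bottled goods + textile bales gives 10344 (≥ 10064) for 23 m³.
No combination under 23 m³ hits 10064.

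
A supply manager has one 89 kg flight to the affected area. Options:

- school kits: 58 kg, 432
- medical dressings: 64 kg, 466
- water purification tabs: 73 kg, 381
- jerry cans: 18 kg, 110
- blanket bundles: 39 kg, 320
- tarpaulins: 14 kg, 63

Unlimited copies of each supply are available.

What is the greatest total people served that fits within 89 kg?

640

Ranking by ratio (people served/kg): blanket bundles 8.21, school kits 7.45, medical dressings 7.28, jerry cans 6.11.
The ratio ordering already packs tightly: 2×blanket bundles, 78 kg, 640.
Every other selection either busts 89 kg or fails to beat 640.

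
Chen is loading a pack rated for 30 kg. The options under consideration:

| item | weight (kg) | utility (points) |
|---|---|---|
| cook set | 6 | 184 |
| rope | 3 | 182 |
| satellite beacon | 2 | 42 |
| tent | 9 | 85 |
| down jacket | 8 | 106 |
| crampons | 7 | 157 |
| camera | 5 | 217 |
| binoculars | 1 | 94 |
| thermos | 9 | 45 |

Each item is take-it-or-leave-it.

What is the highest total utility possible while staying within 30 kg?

940

By utility per kg: binoculars 94.00, rope 60.67, camera 43.40 lead.
Taking the top-ratio items first gives cook set + rope + satellite beacon + crampons + camera + binoculars for 876 (24 kg).
Dropping satellite beacon frees 2 kg; slotting in down jacket (8 kg) lifts the total to 940 at 30 kg.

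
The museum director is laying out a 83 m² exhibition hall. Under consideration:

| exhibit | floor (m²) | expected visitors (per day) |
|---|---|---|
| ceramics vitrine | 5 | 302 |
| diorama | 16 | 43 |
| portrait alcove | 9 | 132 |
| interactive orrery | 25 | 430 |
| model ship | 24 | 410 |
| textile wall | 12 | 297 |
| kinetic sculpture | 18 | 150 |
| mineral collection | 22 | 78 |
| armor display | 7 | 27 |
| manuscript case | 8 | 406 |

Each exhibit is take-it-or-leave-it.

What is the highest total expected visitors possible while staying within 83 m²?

Best packing: ceramics vitrine + portrait alcove + interactive orrery + model ship + textile wall + manuscript case — 83 m², 1977 total.
The closest alternative, ceramics vitrine + interactive orrery + model ship + textile wall + armor display + manuscript case, reaches only 1872.

1977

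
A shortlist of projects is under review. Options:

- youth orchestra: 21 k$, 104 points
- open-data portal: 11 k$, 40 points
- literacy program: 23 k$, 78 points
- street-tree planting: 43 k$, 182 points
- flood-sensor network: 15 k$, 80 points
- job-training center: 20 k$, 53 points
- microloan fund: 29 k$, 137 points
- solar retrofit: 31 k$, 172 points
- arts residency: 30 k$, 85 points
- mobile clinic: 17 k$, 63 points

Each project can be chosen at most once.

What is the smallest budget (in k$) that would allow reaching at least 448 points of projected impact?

92

Look for the lowest-budget combination reaching 448.
youth orchestra + open-data portal + microloan fund + solar retrofit reaches 453 using 92 k$.
Any bundle with less than 92 k$ falls short of 448.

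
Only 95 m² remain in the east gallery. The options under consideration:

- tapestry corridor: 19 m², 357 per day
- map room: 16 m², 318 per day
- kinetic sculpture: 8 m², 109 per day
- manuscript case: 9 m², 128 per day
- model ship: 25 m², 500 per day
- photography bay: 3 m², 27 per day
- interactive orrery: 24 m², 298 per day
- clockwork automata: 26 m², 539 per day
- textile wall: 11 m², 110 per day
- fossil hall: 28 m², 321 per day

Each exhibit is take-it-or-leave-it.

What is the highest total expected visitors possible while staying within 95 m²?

Ranking by ratio (expected visitors/m²): clockwork automata 20.73, model ship 20.00, map room 19.88.
Tapestry corridor + map room + manuscript case + model ship + clockwork automata uses 95 of the 95 m² and totals 1842.
No other feasible combination exceeds 1842.

1842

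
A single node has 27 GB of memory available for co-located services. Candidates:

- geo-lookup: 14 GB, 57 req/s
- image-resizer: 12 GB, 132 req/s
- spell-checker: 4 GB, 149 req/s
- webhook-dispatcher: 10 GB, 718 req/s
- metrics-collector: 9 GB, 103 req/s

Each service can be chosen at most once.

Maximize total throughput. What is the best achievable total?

999

Density check — webhook-dispatcher 71.80, spell-checker 37.25, metrics-collector 11.44 are the best per GB.
Greedy by ratio would take spell-checker + webhook-dispatcher + metrics-collector: 23 GB used, total 970.
The 9 GB tied up in metrics-collector is better spent on image-resizer — total rises to 999 (26 GB).
Runner-up spell-checker + webhook-dispatcher + metrics-collector tops out at 970.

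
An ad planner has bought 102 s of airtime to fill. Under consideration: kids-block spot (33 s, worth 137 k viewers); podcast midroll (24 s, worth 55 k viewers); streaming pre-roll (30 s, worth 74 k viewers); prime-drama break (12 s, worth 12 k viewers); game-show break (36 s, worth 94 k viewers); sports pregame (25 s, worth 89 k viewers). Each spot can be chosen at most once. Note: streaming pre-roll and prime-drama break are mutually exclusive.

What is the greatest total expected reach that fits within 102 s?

Ranking by ratio (expected reach/s): kids-block spot 4.15, sports pregame 3.56, game-show break 2.61, streaming pre-roll 2.47.
Best packing: kids-block spot + game-show break + sports pregame — 94 s, 320 total.
That's the maximum — no feasible swap from here does better than 320.

320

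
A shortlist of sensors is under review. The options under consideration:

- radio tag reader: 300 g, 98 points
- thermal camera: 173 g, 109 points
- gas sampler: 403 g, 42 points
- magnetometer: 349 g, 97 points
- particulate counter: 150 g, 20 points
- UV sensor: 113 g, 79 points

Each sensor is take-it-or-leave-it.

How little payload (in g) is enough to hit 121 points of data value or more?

286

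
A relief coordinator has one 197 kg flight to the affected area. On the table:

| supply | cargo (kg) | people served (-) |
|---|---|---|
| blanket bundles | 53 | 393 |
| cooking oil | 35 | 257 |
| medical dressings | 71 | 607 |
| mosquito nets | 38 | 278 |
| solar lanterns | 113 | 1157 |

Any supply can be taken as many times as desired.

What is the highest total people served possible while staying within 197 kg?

Taking medical dressings + solar lanterns: 184 kg used, 1764 in people served.
The spare 13 kg is too small for any remaining supply, and no exchange beats 1764.

1764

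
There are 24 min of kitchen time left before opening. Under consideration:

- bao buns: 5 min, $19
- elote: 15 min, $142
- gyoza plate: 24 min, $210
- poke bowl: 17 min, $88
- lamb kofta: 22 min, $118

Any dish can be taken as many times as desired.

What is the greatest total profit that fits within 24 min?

210

By profit per min: elote 9.47, gyoza plate 8.75, lamb kofta 5.36 lead.
A density-first pass picks bao buns + elote — 161 at 20 min.
Dropping bao buns and elote frees 20 min; slotting in gyoza plate (24 min) lifts the total to 210 at 24 min.
No other feasible combination exceeds 210.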